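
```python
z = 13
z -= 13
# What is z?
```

Trace:
`z = 13` → z = 13
`z -= 13` → z = 0
So z = 0

Answer: 0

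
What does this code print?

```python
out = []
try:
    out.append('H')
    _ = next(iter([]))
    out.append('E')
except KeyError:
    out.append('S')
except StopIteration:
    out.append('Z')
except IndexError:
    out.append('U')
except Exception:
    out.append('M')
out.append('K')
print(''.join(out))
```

Execution trace: 'H' (try body) → 'Z' (except StopIteration) → 'K' (after the try/except). Output: HZK

Answer: HZK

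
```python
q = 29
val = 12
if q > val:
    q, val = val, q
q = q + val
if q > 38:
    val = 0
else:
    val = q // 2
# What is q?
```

Trace:
`q = 29` → q = 29
`val = 12` → val = 12
`if q > val: ...` → q > val is True → q = 12; val = 29
`q = q + val` → q = 41
`if q > 38: ...` → q > 38 is True → val = 0
So q = 41

Answer: 41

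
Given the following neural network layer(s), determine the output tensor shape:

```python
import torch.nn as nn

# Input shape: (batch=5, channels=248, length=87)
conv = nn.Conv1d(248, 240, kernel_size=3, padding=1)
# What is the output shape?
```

Input: (5, 248, 87) -> Output: (5, 240, 87)

Answer: (5, 240, 87)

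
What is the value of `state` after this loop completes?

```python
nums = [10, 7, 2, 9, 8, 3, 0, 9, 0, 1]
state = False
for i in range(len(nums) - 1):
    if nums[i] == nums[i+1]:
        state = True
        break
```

Check consecutive duplicates in [10, 7, 2, 9, 8, 3, 0, 9, 0, 1]
`state` takes the values: False

Answer: False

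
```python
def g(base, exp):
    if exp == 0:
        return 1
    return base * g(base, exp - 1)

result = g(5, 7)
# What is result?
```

g(5, 7) = 5 * 5 * 5 * 5 * 5 * 5 * 5 = 78125

Answer: 78125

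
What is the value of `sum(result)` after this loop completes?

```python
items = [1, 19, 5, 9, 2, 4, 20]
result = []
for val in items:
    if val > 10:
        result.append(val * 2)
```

Sum of doubled values > 10
`result` takes the values: [] → [38] → [38, 40]
So `sum(result)` = 78

Answer: 78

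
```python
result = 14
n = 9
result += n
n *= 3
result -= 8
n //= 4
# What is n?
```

Trace:
`result = 14` → result = 14
`n = 9` → n = 9
`result += n` → result = 23
`n *= 3` → n = 27
`result -= 8` → result = 15
`n //= 4` → n = 6
So n = 6

Answer: 6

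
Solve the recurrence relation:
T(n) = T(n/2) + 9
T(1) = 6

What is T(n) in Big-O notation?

Each step divides n by 2 and adds 9. After log_2(n) steps we reach T(1)=6. So T(n) = 9·log_2(n) + 6 = O(log n).

Answer: O(log n)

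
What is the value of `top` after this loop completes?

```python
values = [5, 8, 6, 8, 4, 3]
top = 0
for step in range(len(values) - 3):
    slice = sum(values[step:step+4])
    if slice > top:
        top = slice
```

Max sum of 4-element window in [5, 8, 6, 8, 4, 3]
`top` takes the values: 0 → 27

Answer: 27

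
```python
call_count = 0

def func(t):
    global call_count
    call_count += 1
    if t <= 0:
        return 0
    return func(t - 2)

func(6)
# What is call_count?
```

Linear recursion stepping by 2: 4 calls from t=6 down to ≤0.

Answer: 4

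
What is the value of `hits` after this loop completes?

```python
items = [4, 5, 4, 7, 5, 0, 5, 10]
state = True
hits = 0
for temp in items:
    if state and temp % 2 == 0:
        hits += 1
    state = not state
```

Count even values at even positions
`hits` takes the values: 0 → 1 → 2

Answer: 2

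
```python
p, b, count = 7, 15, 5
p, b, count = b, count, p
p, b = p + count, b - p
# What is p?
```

Trace:
`p, b, count = 7, 15, 5` → p = 7; b = 15; count = 5
`p, b, count = b, count, p` → p = 15; b = 5; count = 7
`p, b = p + count, b - p` → p = 22; b = -10
So p = 22

Answer: 22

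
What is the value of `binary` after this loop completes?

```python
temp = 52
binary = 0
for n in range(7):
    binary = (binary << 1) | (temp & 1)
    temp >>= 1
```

Reverse lowest 7 bits of 52
`binary` takes the values: 0 → 1 → 2 → 5 → 11 → 22

Answer: 22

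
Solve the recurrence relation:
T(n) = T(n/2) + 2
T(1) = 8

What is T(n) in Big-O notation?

Each step divides n by 2 and adds 2. After log_2(n) steps we reach T(1)=8. So T(n) = 2·log_2(n) + 8 = O(log n).

Answer: O(log n)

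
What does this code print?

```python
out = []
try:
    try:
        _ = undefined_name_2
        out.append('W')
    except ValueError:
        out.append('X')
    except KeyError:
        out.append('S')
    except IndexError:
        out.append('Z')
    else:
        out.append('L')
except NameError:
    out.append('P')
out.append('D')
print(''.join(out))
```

Execution trace: 'P' (outer except NameError) → 'D' (after the try/except). Output: PD

Answer: PD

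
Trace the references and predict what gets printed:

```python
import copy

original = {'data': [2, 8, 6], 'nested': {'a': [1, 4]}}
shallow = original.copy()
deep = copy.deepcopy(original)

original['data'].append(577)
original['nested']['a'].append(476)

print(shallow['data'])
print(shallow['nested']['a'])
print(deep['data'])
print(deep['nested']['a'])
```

Key concept: comparing shallow vs deep copy.
Step by step:
`original = {'data': [2, 8, 6], 'nested': {'a': [1, 4]}}` → original = {'data': [2, 8, 6], 'nested': {'a': [1, 4]}}
`shallow = original.copy()` → shallow = {'data': [2, 8, 6], 'nested': {'a': [1, 4]}}
`deep = copy.deepcopy(original)` → deep = {'data': [2, 8, 6], 'nested': {'a': [1, 4]}}
`original['data'].append(577)` → original = {'data': [2, 8, 6, 577], 'nested': {'a': [1, 4]}}; shallow = {'data': [2, 8, 6, 577], 'nested': {'a': [1, 4]}}
`original['nested']['a'].append(476)` → original = {'data': [2, 8, 6, 577], 'nested': {'a': [1, 4, 476]}}; shallow = {'data': [2, 8, 6, 577], 'nested': {'a': [1, 4, 476]}}
`print(shallow['data'])` → prints [2, 8, 6, 577]
`print(shallow['nested']['a'])` → prints [1, 4, 476]
`print(deep['data'])` → prints [2, 8, 6]
`print(deep['nested']['a'])` → prints [1, 4]

Answer:
[2, 8, 6, 577]
[1, 4, 476]
[2, 8, 6]
[1, 4]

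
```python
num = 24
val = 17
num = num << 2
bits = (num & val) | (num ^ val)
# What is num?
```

Trace:
`num = 24` → num = 24
`val = 17` → val = 17
`num = num << 2` → num = 96
`bits = (num & val) | (num ^ val)` → bits = 113
So num = 96

Answer: 96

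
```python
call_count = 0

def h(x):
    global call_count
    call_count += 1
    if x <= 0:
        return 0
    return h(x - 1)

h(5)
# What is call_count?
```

Linear recursion stepping by 1: 6 calls from x=5 down to ≤0.

Answer: 6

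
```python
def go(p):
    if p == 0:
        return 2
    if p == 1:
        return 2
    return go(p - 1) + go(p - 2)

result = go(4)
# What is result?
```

Build up from base cases: go(0)=2, go(1)=2, go(2)=4, go(3)=6, go(4)=10

Answer: 10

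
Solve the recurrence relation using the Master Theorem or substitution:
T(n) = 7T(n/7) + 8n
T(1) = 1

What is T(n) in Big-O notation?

By Master Theorem: a=7, b=7, f(n)=8n. Since log_7(7) = 1 and f(n) = Θ(n^1), Case 2 applies. T(n) = O(n log n).

Answer: O(n log n)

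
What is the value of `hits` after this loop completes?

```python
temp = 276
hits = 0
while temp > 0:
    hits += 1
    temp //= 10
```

Count digits by repeated division by 10
`hits` takes the values: 0 → 1 → 2 → 3

Answer: 3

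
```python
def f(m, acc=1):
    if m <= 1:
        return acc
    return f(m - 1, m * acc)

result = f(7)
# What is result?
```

Accumulator trace (n, acc): (7, 1) -> (6, 7) -> (5, 42) -> (4, 210) -> (3, 840) -> (2, 2520) -> (1, 5040) -> return 5040

Answer: 5040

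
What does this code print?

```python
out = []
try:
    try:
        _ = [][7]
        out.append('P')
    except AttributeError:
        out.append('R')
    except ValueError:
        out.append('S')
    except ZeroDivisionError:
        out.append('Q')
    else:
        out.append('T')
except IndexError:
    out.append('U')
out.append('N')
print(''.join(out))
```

Execution trace: 'U' (outer except IndexError) → 'N' (after the try/except). Output: UN

Answer: UN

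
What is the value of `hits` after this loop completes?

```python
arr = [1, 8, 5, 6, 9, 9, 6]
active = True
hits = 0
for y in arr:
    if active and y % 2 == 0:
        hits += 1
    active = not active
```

Count even values at even positions
`hits` takes the values: 0 → 1

Answer: 1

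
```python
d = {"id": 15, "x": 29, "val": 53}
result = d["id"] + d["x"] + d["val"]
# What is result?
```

Trace:
`d = {"id": 15, "x": 29, "val": 53}` → d = {'id': 15, 'x': 29, 'val': 53}
`result = d["id"] + d["x"] + d["val"]` → result = 97
So result = 97

Answer: 97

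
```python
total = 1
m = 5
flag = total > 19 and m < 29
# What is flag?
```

Trace:
`total = 1` → total = 1
`m = 5` → m = 5
`flag = total > 19 and m < 29` → flag = False
So flag = False

Answer: False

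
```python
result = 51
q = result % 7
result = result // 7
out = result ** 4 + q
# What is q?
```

Trace:
`result = 51` → result = 51
`q = result % 7` → q = 2
`result = result // 7` → result = 7
`out = result ** 4 + q` → out = 2403
So q = 2

Answer: 2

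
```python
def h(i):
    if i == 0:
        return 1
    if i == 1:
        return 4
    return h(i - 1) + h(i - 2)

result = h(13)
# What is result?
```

Build up from base cases: h(0)=1, h(1)=4, h(2)=5, h(3)=9, h(4)=14, h(5)=23, h(6)=37, ..., h(13)=1076

Answer: 1076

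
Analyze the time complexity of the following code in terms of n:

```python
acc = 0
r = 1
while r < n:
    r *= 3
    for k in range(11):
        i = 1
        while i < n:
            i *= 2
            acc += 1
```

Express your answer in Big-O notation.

Each loop level contributes: log n × 1 × log n. Multiplying the contributions gives O(log² n).

Answer: O(log² n)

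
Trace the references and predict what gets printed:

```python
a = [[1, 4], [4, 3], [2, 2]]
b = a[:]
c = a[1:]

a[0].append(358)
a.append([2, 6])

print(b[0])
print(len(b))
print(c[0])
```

Key concept: slice with nested mutation.
Step by step:
`a = [[1, 4], [4, 3], [2, 2]]` → a = [[1, 4], [4, 3], [2, 2]]
`b = a[:]` → b = [[1, 4], [4, 3], [2, 2]]
`c = a[1:]` → c = [[4, 3], [2, 2]]
`a[0].append(358)` → a = [[1, 4, 358], [4, 3], [2, 2]]; b = [[1, 4, 358], [4, 3], [2, 2]]
`a.append([2, 6])` → a = [[1, 4, 358], [4, 3], [2, 2], [2, 6]]
`print(b[0])` → prints [1, 4, 358]
`print(len(b))` → prints 3
`print(c[0])` → prints [4, 3]

Answer:
[1, 4, 358]
3
[4, 3]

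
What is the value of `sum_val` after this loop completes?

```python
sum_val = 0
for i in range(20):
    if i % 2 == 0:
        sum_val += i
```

Sum of even numbers 0 to 19
`sum_val` takes the values: 0 → 2 → 6 → 12 → 20 → 30 → 42 → 56 → 72 → 90

Answer: 90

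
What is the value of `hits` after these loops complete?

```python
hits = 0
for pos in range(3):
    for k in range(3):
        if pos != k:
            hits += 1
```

3² - 3 (exclude diagonal)
`hits` takes the values: 0 → 1 → 2 → 3 → 4 → 5 → 6

Answer: 6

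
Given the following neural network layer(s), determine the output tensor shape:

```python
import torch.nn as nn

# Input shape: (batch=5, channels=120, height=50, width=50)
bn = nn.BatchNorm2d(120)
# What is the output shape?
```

Input: (5, 120, 50, 50) -> Output: (5, 120, 50, 50)

Answer: (5, 120, 50, 50)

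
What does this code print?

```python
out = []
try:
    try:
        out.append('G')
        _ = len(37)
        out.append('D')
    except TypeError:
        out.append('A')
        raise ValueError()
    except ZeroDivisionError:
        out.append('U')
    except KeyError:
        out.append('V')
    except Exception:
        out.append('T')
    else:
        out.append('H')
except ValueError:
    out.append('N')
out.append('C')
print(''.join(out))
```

Execution trace: 'G' (inner try body) → 'A' (inner except TypeError) → 'N' (outer except ValueError) → 'C' (after the try/except). Output: GANC

Answer: GANC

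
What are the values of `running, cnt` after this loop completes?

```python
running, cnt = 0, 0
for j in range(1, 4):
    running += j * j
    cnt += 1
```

Sum of squares and count
`running, cnt` takes the values: (0, 0) → (1, 0) → (1, 1) → (5, 1) → (5, 2) → (14, 2) → (14, 3)

Answer: 14, 3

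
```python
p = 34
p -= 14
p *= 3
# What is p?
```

Trace:
`p = 34` → p = 34
`p -= 14` → p = 20
`p *= 3` → p = 60
So p = 60

Answer: 60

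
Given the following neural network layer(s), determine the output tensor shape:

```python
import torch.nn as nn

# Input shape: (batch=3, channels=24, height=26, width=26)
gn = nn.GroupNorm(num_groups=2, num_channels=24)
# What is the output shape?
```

Input: (3, 24, 26, 26) -> Output: (3, 24, 26, 26)

Answer: (3, 24, 26, 26)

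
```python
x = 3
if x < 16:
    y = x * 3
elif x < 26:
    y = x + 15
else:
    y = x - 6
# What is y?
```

Trace:
`x = 3` → x = 3
`if x < 16: ...` → x < 16 is True → y = 9
So y = 9

Answer: 9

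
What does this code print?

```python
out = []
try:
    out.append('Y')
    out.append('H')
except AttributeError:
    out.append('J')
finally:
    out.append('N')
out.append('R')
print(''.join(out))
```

Execution trace: 'Y' (try body) → 'H' (try body, no exception) → 'N' (finally) → 'R' (after the try/except). Output: YHNR

Answer: YHNR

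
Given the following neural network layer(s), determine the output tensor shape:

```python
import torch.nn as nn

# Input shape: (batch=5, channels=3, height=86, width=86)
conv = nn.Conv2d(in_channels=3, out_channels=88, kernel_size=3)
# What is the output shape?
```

Input: (5, 3, 86, 86) -> Output: (5, 88, 84, 84)

Answer: (5, 88, 84, 84)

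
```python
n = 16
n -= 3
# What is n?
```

Trace:
`n = 16` → n = 16
`n -= 3` → n = 13
So n = 13

Answer: 13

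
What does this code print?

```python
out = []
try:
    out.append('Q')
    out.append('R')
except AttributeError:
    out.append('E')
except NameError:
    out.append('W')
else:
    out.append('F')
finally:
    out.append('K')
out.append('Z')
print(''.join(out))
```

Execution trace: 'Q' (try body) → 'R' (try body, no exception) → 'F' (else) → 'K' (finally) → 'Z' (after the try/except). Output: QRFKZ

Answer: QRFKZ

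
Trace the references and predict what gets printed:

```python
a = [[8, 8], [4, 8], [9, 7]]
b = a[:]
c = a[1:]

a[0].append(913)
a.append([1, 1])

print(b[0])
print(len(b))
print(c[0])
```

Key concept: slice with nested mutation.
Step by step:
`a = [[8, 8], [4, 8], [9, 7]]` → a = [[8, 8], [4, 8], [9, 7]]
`b = a[:]` → b = [[8, 8], [4, 8], [9, 7]]
`c = a[1:]` → c = [[4, 8], [9, 7]]
`a[0].append(913)` → a = [[8, 8, 913], [4, 8], [9, 7]]; b = [[8, 8, 913], [4, 8], [9, 7]]
`a.append([1, 1])` → a = [[8, 8, 913], [4, 8], [9, 7], [1, 1]]
`print(b[0])` → prints [8, 8, 913]
`print(len(b))` → prints 3
`print(c[0])` → prints [4, 8]

Answer:
[8, 8, 913]
3
[4, 8]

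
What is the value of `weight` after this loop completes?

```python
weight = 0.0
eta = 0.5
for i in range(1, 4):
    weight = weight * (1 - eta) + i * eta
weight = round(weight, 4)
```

Moving average with lr=0.5
`weight` takes the values: 0.0 → 0.5 → 1.25 → 2.125

Answer: 2.125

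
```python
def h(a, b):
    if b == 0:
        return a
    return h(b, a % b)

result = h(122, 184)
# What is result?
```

h(122, 184) -> h(184, 122) -> h(122, 62) -> h(62, 60) -> h(60, 2) -> h(2, 0) -> 2

Answer: 2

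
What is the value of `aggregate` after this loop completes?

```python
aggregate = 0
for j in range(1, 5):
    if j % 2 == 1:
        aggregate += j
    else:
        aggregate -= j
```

Add odd, subtract even
`aggregate` takes the values: 0 → 1 → -1 → 2 → -2

Answer: -2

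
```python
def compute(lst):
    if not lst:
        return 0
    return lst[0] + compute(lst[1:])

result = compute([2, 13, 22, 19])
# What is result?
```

2 + 13 + 22 + 19 + 0 = 56

Answer: 56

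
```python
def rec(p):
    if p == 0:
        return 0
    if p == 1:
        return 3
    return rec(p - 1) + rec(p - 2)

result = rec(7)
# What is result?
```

Build up from base cases: rec(0)=0, rec(1)=3, rec(2)=3, rec(3)=6, rec(4)=9, rec(5)=15, rec(6)=24, ..., rec(7)=39

Answer: 39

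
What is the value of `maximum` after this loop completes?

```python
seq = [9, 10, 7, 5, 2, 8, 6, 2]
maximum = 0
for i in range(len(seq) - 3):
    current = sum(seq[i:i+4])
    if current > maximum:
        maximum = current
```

Max sum of 4-element window in [9, 10, 7, 5, 2, 8, 6, 2]
`maximum` takes the values: 0 → 31

Answer: 31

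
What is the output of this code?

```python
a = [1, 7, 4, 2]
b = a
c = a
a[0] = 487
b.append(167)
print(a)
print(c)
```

Key concept: multiple aliases.
Step by step:
`a = [1, 7, 4, 2]` → a = [1, 7, 4, 2]
`b = a` → b = [1, 7, 4, 2] (same object as a)
`c = a` → c = [1, 7, 4, 2] (same object as a, b)
`a[0] = 487` → a = [487, 7, 4, 2] (same object as b, c); b = [487, 7, 4, 2] (same object as a, c); c = [487, 7, 4, 2] (same object as a, b)
`b.append(167)` → a = [487, 7, 4, 2, 167] (same object as b, c); b = [487, 7, 4, 2, 167] (same object as a, c); c = [487, 7, 4, 2, 167] (same object as a, b)
`print(a)` → prints [487, 7, 4, 2, 167]
`print(c)` → prints [487, 7, 4, 2, 167]

Answer:
[487, 7, 4, 2, 167]
[487, 7, 4, 2, 167]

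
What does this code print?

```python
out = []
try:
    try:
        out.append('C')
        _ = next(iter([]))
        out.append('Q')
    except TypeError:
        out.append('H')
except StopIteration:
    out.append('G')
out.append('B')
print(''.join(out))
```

Execution trace: 'C' (try body) → 'G' (outer except StopIteration) → 'B' (after the try/except). Output: CGB

Answer: CGB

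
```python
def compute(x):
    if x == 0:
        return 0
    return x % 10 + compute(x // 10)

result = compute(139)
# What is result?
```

Sum of digits of 139: 9 + 3 + 1 = 13

Answer: 13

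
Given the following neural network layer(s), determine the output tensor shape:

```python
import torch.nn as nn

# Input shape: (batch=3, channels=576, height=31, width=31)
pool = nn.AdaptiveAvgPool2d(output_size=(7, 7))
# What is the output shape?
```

Input: (3, 576, 31, 31) -> Output: (3, 576, 7, 7)

Answer: (3, 576, 7, 7)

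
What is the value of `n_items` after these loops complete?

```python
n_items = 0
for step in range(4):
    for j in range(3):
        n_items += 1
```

4 * 3 = 12
`n_items` takes the values: 0 → 1 → 2 → 3 → 4 → 5 → 6 → 7 → 8 → 9 → 10 → 11 → 12

Answer: 12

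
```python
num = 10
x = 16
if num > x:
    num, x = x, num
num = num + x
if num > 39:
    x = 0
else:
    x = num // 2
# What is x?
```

Trace:
`num = 10` → num = 10
`x = 16` → x = 16
`if num > x: ...` → num > x is False → no variable changes
`num = num + x` → num = 26
`if num > 39: ...` → num > 39 is False, take else branch → x = 13
So x = 13

Answer: 13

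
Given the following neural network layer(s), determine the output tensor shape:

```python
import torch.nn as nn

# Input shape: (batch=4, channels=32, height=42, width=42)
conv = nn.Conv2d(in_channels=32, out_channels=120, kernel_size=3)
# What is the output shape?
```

Input: (4, 32, 42, 42) -> Output: (4, 120, 40, 40)

Answer: (4, 120, 40, 40)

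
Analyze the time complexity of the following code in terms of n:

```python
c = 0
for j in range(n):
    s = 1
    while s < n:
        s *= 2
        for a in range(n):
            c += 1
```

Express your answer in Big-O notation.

Each loop level contributes: n × log n × n. Multiplying the contributions gives O(n^2 log n).

Answer: O(n^2 log n)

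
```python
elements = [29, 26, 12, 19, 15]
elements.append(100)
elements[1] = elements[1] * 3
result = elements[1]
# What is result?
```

Trace:
`elements = [29, 26, 12, 19, 15]` → elements = [29, 26, 12, 19, 15]
`elements.append(100)` → elements = [29, 26, 12, 19, 15, 100]
`elements[1] = elements[1] * 3` → elements = [29, 78, 12, 19, 15, 100]
`result = elements[1]` → result = 78
So result = 78

Answer: 78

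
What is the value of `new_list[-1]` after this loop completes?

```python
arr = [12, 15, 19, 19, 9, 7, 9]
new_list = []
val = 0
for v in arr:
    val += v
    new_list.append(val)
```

Cumulative sum ends at 90
`new_list` takes the values: [] → [12] → [12, 27] → [12, 27, 46] → [12, 27, 46, 65] → [12, 27, 46, 65, 74] → [12, 27, 46, 65, 74, 81] → [12, 27, 46, 65, 74, 81, 90]
So `new_list[-1]` = 90

Answer: 90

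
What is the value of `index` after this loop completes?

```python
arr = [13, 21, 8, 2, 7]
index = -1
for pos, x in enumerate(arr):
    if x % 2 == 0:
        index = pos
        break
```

First even number index in [13, 21, 8, 2, 7]
`index` takes the values: -1 → 2

Answer: 2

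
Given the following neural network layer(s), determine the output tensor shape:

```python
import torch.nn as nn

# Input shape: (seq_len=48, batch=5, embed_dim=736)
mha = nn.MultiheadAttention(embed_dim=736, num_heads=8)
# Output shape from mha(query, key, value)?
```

Input: (48, 5, 736) -> Output: (48, 5, 736)

Answer: (48, 5, 736)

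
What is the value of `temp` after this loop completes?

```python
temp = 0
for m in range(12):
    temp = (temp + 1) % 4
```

Increment mod 4, 12 times = 0
`temp` takes the values: 0 → 1 → 2 → 3 → 0 → 1 → 2 → 3 → 0 → 1 → 2 → 3 → 0

Answer: 0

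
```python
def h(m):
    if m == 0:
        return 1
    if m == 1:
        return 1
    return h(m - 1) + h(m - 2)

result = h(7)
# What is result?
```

Build up from base cases: h(0)=1, h(1)=1, h(2)=2, h(3)=3, h(4)=5, h(5)=8, h(6)=13, ..., h(7)=21

Answer: 21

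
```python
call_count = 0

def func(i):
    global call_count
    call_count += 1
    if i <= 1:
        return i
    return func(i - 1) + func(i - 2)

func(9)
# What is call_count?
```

Calls(i) = 1 + Calls(i-1) + Calls(i-2); Calls(0)=Calls(1)=1. For i=9 this gives 109.

Answer: 109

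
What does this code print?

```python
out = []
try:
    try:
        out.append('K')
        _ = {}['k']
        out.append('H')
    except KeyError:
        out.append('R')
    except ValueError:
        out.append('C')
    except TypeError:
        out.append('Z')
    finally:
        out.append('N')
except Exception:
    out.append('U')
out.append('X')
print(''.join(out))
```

Execution trace: 'K' (inner try body) → 'R' (inner except KeyError) → 'N' (inner finally) → 'X' (after the try/except). Output: KRNX

Answer: KRNX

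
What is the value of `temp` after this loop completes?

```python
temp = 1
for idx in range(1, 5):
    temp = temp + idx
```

Start at 1, add 1 through 4
`temp` takes the values: 1 → 2 → 4 → 7 → 11

Answer: 11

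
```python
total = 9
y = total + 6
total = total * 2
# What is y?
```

Trace:
`total = 9` → total = 9
`y = total + 6` → y = 15
`total = total * 2` → total = 18
So y = 15

Answer: 15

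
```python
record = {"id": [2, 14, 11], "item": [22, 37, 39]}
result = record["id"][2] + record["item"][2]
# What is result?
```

Trace:
`record = {"id": [2, 14, 11], "item": [22, 37, 39]}` → record = {'id': [2, 14, 11], 'item': [22, 37, 39]}
`result = record["id"][2] + record["item"][2]` → result = 50
So result = 50

Answer: 50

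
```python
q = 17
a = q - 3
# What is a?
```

Trace:
`q = 17` → q = 17
`a = q - 3` → a = 14
So a = 14

Answer: 14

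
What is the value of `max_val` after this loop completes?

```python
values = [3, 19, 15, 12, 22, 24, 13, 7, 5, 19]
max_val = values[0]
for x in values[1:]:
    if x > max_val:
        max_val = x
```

Maximum of [3, 19, 15, 12, 22, 24, 13, 7, 5, 19]
`max_val` takes the values: 3 → 19 → 22 → 24

Answer: 24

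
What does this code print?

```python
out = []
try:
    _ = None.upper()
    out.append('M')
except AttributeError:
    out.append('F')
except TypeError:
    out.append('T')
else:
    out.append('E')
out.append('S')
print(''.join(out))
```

Execution trace: 'F' (except AttributeError) → 'S' (after the try/except). Output: FS

Answer: FS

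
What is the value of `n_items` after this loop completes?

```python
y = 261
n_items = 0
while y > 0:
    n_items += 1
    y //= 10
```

Count digits by repeated division by 10
`n_items` takes the values: 0 → 1 → 2 → 3

Answer: 3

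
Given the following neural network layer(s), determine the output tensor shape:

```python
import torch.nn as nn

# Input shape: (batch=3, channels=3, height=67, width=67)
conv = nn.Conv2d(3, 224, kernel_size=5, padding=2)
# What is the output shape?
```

Input: (3, 3, 67, 67) -> Output: (3, 224, 67, 67)

Answer: (3, 224, 67, 67)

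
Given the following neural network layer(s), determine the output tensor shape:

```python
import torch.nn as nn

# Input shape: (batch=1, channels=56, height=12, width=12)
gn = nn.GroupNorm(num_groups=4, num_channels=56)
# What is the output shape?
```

Input: (1, 56, 12, 12) -> Output: (1, 56, 12, 12)

Answer: (1, 56, 12, 12)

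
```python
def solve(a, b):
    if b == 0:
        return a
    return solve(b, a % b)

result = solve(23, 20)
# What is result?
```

solve(23, 20) -> solve(20, 3) -> solve(3, 2) -> solve(2, 1) -> solve(1, 0) -> 1

Answer: 1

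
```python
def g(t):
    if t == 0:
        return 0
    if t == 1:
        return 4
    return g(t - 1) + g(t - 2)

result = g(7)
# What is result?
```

Build up from base cases: g(0)=0, g(1)=4, g(2)=4, g(3)=8, g(4)=12, g(5)=20, g(6)=32, ..., g(7)=52

Answer: 52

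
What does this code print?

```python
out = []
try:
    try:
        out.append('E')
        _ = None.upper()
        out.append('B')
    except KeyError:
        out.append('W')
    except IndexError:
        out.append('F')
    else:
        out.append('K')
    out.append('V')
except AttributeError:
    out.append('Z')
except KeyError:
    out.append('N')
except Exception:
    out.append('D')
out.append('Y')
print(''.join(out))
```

Execution trace: 'E' (inner try body) → 'Z' (except AttributeError) → 'Y' (after the try/except). Output: EZY

Answer: EZY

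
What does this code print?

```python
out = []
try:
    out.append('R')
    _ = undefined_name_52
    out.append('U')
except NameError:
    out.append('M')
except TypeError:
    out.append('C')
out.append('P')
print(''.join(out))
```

Execution trace: 'R' (try body) → 'M' (except NameError) → 'P' (after the try/except). Output: RMP

Answer: RMP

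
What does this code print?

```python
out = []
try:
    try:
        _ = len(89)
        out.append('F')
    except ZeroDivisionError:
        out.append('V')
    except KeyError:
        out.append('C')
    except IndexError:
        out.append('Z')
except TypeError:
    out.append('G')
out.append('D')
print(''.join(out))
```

Execution trace: 'G' (outer except TypeError) → 'D' (after the try/except). Output: GD

Answer: GD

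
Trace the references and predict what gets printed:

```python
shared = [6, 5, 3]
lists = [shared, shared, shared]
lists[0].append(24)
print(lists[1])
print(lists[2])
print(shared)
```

Key concept: list of same reference.
Step by step:
`shared = [6, 5, 3]` → shared = [6, 5, 3]
`lists = [shared, shared, shared]` → lists = [[6, 5, 3], [6, 5, 3], [6, 5, 3]]
`lists[0].append(24)` → shared = [6, 5, 3, 24]; lists = [[6, 5, 3, 24], [6, 5, 3, 24], [6, 5, 3, 24]]
`print(lists[1])` → prints [6, 5, 3, 24]
`print(lists[2])` → prints [6, 5, 3, 24]
`print(shared)` → prints [6, 5, 3, 24]

Answer:
[6, 5, 3, 24]
[6, 5, 3, 24]
[6, 5, 3, 24]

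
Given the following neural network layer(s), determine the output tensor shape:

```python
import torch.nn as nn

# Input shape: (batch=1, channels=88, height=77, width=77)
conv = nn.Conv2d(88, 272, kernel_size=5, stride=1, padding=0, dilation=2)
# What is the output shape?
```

Input: (1, 88, 77, 77) -> Output: (1, 272, 69, 69)

Answer: (1, 272, 69, 69)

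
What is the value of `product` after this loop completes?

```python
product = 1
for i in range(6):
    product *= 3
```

3^6 = 729
`product` takes the values: 1 → 3 → 9 → 27 → 81 → 243 → 729

Answer: 729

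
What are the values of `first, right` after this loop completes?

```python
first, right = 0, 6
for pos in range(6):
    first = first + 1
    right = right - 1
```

first goes 0→6, right goes 6→0
`first, right` takes the values: (0, 6) → (1, 6) → (1, 5) → (2, 5) → (2, 4) → (3, 4) → (3, 3) → (4, 3) → (4, 2) → (5, 2) → (5, 1) → (6, 1) → (6, 0)

Answer: 6, 0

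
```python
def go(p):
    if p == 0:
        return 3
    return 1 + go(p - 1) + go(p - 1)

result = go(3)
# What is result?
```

go(p) = 1 + 2·go(p-1), go(0)=3. Closed form: (3+1)·2^3 - 1 = 31.

Answer: 31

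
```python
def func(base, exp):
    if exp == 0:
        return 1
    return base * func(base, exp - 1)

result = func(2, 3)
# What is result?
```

func(2, 3) = 2 * 2 * 2 = 8

Answer: 8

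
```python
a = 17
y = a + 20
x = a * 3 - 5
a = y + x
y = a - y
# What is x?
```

Trace:
`a = 17` → a = 17
`y = a + 20` → y = 37
`x = a * 3 - 5` → x = 46
`a = y + x` → a = 83
`y = a - y` → y = 46
So x = 46

Answer: 46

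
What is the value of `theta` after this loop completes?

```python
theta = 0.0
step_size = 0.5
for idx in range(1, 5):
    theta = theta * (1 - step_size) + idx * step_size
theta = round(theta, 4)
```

Moving average with lr=0.5
`theta` takes the values: 0.0 → 0.5 → 1.25 → 2.125 → 3.0625

Answer: 3.0625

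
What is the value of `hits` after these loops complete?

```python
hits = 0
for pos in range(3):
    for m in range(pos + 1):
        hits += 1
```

Triangle: 1 + 2 + ... + 3
`hits` takes the values: 0 → 1 → 2 → 3 → 4 → 5 → 6

Answer: 6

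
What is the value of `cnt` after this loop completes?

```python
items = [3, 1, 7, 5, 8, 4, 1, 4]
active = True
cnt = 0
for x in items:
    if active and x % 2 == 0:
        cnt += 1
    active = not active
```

Count even values at even positions
`cnt` takes the values: 0 → 1

Answer: 1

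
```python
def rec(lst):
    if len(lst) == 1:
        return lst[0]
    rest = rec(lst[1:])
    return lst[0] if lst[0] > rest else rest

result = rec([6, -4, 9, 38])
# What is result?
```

Recursive max over [6, -4, 9, 38] = 38

Answer: 38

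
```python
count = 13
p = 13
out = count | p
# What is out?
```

Trace:
`count = 13` → count = 13
`p = 13` → p = 13
`out = count | p` → out = 13
So out = 13

Answer: 13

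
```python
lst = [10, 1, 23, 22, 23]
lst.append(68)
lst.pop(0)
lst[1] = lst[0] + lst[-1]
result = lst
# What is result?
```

Trace:
`lst = [10, 1, 23, 22, 23]` → lst = [10, 1, 23, 22, 23]
`lst.append(68)` → lst = [10, 1, 23, 22, 23, 68]
`lst.pop(0)` → lst = [1, 23, 22, 23, 68]
`lst[1] = lst[0] + lst[-1]` → lst = [1, 69, 22, 23, 68]
`result = lst` → result = [1, 69, 22, 23, 68]
So result = [1, 69, 22, 23, 68]

Answer: [1, 69, 22, 23, 68]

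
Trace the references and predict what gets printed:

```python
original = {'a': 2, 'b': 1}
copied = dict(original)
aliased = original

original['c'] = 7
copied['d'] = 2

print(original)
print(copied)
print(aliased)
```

Key concept: dict() creates copy, assignment creates alias.
Step by step:
`original = {'a': 2, 'b': 1}` → original = {'a': 2, 'b': 1}
`copied = dict(original)` → copied = {'a': 2, 'b': 1}
`aliased = original` → aliased = {'a': 2, 'b': 1} (same object as original)
`original['c'] = 7` → original = {'a': 2, 'b': 1, 'c': 7} (same object as aliased); aliased = {'a': 2, 'b': 1, 'c': 7} (same object as original)
`copied['d'] = 2` → copied = {'a': 2, 'b': 1, 'd': 2}
`print(original)` → prints {'a': 2, 'b': 1, 'c': 7}
`print(copied)` → prints {'a': 2, 'b': 1, 'd': 2}
`print(aliased)` → prints {'a': 2, 'b': 1, 'c': 7}

Answer:
{'a': 2, 'b': 1, 'c': 7}
{'a': 2, 'b': 1, 'd': 2}
{'a': 2, 'b': 1, 'c': 7}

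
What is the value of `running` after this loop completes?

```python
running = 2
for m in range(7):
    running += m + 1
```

Start at 2, add 1 to 7 = 30
`running` takes the values: 2 → 3 → 5 → 8 → 12 → 17 → 23 → 30

Answer: 30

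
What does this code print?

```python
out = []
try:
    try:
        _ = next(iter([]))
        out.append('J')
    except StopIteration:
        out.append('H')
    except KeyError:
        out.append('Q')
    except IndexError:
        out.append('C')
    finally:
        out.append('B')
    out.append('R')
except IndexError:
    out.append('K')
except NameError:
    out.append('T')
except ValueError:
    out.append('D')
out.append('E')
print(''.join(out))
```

Execution trace: 'H' (inner except StopIteration) → 'B' (inner finally) → 'R' (try body, no exception) → 'E' (after the try/except). Output: HBRE

Answer: HBRE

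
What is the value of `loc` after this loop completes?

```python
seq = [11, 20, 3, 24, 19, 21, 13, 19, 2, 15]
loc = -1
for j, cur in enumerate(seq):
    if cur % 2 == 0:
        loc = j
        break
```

First even number index in [11, 20, 3, 24, 19, 21, 13, 19, 2, 15]
`loc` takes the values: -1 → 1

Answer: 1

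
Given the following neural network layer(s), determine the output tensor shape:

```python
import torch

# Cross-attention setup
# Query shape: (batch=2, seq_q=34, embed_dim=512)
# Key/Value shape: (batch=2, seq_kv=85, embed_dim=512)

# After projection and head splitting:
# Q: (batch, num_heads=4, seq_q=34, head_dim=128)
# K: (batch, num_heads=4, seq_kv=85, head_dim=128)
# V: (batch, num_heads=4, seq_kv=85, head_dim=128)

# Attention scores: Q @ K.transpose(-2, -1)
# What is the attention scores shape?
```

Input: (2, 34, 512) -> Output: (2, 4, 34, 85)

Answer: (2, 4, 34, 85)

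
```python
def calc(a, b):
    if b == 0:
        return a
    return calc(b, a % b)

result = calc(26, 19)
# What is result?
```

calc(26, 19) -> calc(19, 7) -> calc(7, 5) -> calc(5, 2) -> calc(2, 1) -> calc(1, 0) -> 1

Answer: 1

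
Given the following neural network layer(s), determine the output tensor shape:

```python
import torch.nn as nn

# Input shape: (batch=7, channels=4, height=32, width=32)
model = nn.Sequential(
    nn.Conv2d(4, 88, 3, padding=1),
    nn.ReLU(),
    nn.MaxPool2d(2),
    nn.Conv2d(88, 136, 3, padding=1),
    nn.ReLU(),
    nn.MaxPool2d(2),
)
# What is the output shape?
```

Input: (7, 4, 32, 32) -> after first Conv2d: (7, 88, 32, 32) -> after first MaxPool2d: (7, 88, 16, 16) -> after second Conv2d: (7, 136, 16, 16) -> Output: (7, 136, 8, 8)

Answer: (7, 136, 8, 8)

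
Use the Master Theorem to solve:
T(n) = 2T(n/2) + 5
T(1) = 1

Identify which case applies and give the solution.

a=2, b=2, f(n)=5. log_2(2) = 1. Since c=0 < 1, Case 1 applies: T(n) = Θ(n^log_b(a)) = O(n).

Answer: O(n) - Case 1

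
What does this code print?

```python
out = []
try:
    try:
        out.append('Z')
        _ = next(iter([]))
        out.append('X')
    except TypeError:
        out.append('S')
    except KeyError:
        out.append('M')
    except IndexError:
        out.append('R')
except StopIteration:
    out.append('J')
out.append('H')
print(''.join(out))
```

Execution trace: 'Z' (try body) → 'J' (outer except StopIteration) → 'H' (after the try/except). Output: ZJH

Answer: ZJH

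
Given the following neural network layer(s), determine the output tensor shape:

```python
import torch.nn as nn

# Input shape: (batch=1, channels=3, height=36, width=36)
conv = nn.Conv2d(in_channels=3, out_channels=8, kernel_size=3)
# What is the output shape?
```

Input: (1, 3, 36, 36) -> Output: (1, 8, 34, 34)

Answer: (1, 8, 34, 34)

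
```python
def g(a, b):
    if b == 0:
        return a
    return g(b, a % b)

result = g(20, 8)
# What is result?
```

g(20, 8) -> g(8, 4) -> g(4, 0) -> 4

Answer: 4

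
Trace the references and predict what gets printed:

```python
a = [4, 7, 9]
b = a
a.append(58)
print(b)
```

Key concept: basic list aliasing.
Step by step:
`a = [4, 7, 9]` → a = [4, 7, 9]
`b = a` → b = [4, 7, 9] (same object as a)
`a.append(58)` → a = [4, 7, 9, 58] (same object as b); b = [4, 7, 9, 58] (same object as a)
`print(b)` → prints [4, 7, 9, 58]

Answer: [4, 7, 9, 58]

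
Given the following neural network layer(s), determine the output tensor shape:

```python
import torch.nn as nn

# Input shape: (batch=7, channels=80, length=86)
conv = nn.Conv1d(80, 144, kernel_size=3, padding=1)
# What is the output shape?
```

Input: (7, 80, 86) -> Output: (7, 144, 86)

Answer: (7, 144, 86)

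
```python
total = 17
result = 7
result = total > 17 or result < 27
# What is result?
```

Trace:
`total = 17` → total = 17
`result = 7` → result = 7
`result = total > 17 or result < 27` → result = True
So result = True

Answer: True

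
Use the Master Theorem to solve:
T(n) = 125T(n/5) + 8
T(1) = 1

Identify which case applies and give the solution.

a=125, b=5, f(n)=8. log_5(125) = 3. Since c=0 < 3, Case 1 applies: T(n) = Θ(n^log_b(a)) = O(n^3).

Answer: O(n^3) - Case 1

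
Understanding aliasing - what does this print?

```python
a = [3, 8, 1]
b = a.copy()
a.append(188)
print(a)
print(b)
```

Key concept: list.copy() creates independent copy.
Step by step:
`a = [3, 8, 1]` → a = [3, 8, 1]
`b = a.copy()` → b = [3, 8, 1]
`a.append(188)` → a = [3, 8, 1, 188]
`print(a)` → prints [3, 8, 1, 188]
`print(b)` → prints [3, 8, 1]

Answer:
[3, 8, 1, 188]
[3, 8, 1]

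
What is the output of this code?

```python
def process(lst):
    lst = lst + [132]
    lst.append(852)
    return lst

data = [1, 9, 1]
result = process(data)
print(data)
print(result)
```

Key concept: rebinding parameter vs mutation.
Step by step:
`data = [1, 9, 1]` → data = [1, 9, 1]
`result = process(data)` → result = [1, 9, 1, 132, 852]
`print(data)` → prints [1, 9, 1]
`print(result)` → prints [1, 9, 1, 132, 852]

Answer:
[1, 9, 1]
[1, 9, 1, 132, 852]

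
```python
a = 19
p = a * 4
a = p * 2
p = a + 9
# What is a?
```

Trace:
`a = 19` → a = 19
`p = a * 4` → p = 76
`a = p * 2` → a = 152
`p = a + 9` → p = 161
So a = 152

Answer: 152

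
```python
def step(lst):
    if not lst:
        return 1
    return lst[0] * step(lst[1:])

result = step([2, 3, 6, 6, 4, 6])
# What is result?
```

Product over [2, 3, 6, 6, 4, 6] = 2 * 3 * 6 * 6 * 4 * 6 = 5184

Answer: 5184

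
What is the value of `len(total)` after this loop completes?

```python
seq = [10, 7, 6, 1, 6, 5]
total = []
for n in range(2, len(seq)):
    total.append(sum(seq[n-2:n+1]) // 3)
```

Number of 3-element averages
`total` takes the values: [] → [7] → [7, 4] → [7, 4, 4] → [7, 4, 4, 4]
So `len(total)` = 4

Answer: 4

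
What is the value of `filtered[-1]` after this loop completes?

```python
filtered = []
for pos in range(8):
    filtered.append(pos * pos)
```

Last element of squares 0 to 7
`filtered` takes the values: [] → [0] → [0, 1] → [0, 1, 4] → [0, 1, 4, 9] → [0, 1, 4, 9, 16] → [0, 1, 4, 9, 16, 25] → [0, 1, 4, 9, 16, 25, 36] → [0, 1, 4, 9, 16, 25, 36, 49]
So `filtered[-1]` = 49

Answer: 49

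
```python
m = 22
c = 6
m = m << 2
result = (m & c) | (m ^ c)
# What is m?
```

Trace:
`m = 22` → m = 22
`c = 6` → c = 6
`m = m << 2` → m = 88
`result = (m & c) | (m ^ c)` → result = 94
So m = 88

Answer: 88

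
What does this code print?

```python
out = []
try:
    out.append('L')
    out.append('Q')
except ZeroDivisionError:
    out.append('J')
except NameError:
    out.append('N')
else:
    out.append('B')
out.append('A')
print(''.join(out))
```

Execution trace: 'L' (try body) → 'Q' (try body, no exception) → 'B' (else) → 'A' (after the try/except). Output: LQBA

Answer: LQBA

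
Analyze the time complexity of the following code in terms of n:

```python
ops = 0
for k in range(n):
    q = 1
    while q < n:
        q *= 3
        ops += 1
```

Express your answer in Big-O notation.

Each loop level contributes: n × log n. Multiplying the contributions gives O(n log n).

Answer: O(n log n)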